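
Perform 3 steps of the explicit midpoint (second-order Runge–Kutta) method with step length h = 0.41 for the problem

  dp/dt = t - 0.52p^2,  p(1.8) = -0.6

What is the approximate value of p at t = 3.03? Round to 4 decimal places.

1.7760

Midpoint: k1 = f(t_n, p_n); k2 = f(t_n + h/2, p_n + (h/2)·k1); p_{n+1} = p_n + h·k2.
t=1.800000, p=-0.600000:
  k1 = f(1.800000, -0.600000) = 1.612800
  k2 = f(2.005000, -0.269376) = 1.967267
  p ← -0.600000 + 0.41·1.967267 = 0.206579
t=2.210000, p=0.206579:
  k1 = f(2.210000, 0.206579) = 2.187809
  k2 = f(2.415000, 0.655080) = 2.191852
  p ← 0.206579 + 0.41·2.191852 = 1.105239
t=2.620000, p=1.105239:
  k1 = f(2.620000, 1.105239) = 1.984792
  k2 = f(2.825000, 1.512121) = 1.636014
  p ← 1.105239 + 0.41·1.636014 = 1.776005
p(3.03) ≈ 1.7760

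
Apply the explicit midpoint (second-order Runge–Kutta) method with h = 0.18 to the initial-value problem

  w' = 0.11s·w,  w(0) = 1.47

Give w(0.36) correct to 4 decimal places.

Midpoint: k1 = f(s_n, w_n); k2 = f(s_n + h/2, w_n + (h/2)·k1); w_{n+1} = w_n + h·k2.
s=0.000000, w=1.470000:
  k1 = f(0.000000, 1.470000) = 0.000000
  k2 = f(0.090000, 1.470000) = 0.014553
  w ← 1.470000 + 0.18·0.014553 = 1.472620
s=0.180000, w=1.472620:
  k1 = f(0.180000, 1.472620) = 0.029158
  k2 = f(0.270000, 1.475244) = 0.043815
  w ← 1.472620 + 0.18·0.043815 = 1.480506
w(0.36) ≈ 1.4805

1.4805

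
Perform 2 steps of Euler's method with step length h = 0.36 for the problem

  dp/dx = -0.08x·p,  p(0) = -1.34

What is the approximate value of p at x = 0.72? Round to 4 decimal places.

-1.3261

Euler: p_{n+1} = p_n + h·f(x_n, p_n).
x=0.000000, p=-1.340000: f=0.000000 → p ← -1.340000 + 0.36·0.000000 = -1.340000
x=0.360000, p=-1.340000: f=0.038592 → p ← -1.340000 + 0.36·0.038592 = -1.326107
p(0.72) ≈ -1.3261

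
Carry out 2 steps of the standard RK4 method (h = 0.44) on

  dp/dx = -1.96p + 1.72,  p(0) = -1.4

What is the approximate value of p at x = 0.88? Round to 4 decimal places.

RK4: k1 = f(x_n, p_n); k2 = f(x_n + h/2, p_n + (h/2)·k1); k3 = f(x_n + h/2, p_n + (h/2)·k2); k4 = f(x_n + h, p_n + h·k3); p_{n+1} = p_n + (h/6)·(k1 + 2k2 + 2k3 + k4).
x=0.000000, p=-1.400000:
  k1 = f(0.000000, -1.400000) = 4.464000
  k2 = f(0.220000, -0.417920) = 2.539123
  k3 = f(0.220000, -0.841393) = 3.369130
  k4 = f(0.440000, 0.082417) = 1.558462
  p ← -1.400000 + (0.44/6)·(k1 + 2k2 + 2k3 + k4) = -0.091809
x=0.440000, p=-0.091809:
  k1 = f(0.440000, -0.091809) = 1.899946
  k2 = f(0.660000, 0.326179) = 1.080689
  k3 = f(0.660000, 0.145943) = 1.433952
  k4 = f(0.880000, 0.539130) = 0.663305
  p ← -0.091809 + (0.44/6)·(k1 + 2k2 + 2k3 + k4) = 0.464977
p(0.88) ≈ 0.4650

0.4650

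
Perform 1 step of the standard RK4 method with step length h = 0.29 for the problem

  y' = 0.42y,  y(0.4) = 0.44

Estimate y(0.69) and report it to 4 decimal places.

0.4970

RK4: k1 = f(t_n, y_n); k2 = f(t_n + h/2, y_n + (h/2)·k1); k3 = f(t_n + h/2, y_n + (h/2)·k2); k4 = f(t_n + h, y_n + h·k3); y_{n+1} = y_n + (h/6)·(k1 + 2k2 + 2k3 + k4).
t=0.400000, y=0.440000:
  k1 = f(0.400000, 0.440000) = 0.184800
  k2 = f(0.545000, 0.466796) = 0.196054
  k3 = f(0.545000, 0.468428) = 0.196740
  k4 = f(0.690000, 0.497055) = 0.208763
  y ← 0.440000 + (0.29/6)·(k1 + 2k2 + 2k3 + k4) = 0.496992
y(0.69) ≈ 0.4970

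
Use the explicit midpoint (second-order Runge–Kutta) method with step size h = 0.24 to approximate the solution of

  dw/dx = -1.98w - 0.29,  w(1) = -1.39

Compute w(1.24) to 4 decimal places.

-0.9395

Midpoint: k1 = f(x_n, w_n); k2 = f(x_n + h/2, w_n + (h/2)·k1); w_{n+1} = w_n + h·k2.
x=1.000000, w=-1.390000:
  k1 = f(1.000000, -1.390000) = 2.462200
  k2 = f(1.120000, -1.094536) = 1.877181
  w ← -1.390000 + 0.24·1.877181 = -0.939476
w(1.24) ≈ -0.9395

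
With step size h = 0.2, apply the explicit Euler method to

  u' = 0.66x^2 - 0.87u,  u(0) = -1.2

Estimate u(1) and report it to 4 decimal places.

-0.3203

Euler: u_{n+1} = u_n + h·f(x_n, u_n).
x=0.000000, u=-1.200000: f=1.044000 → u ← -1.200000 + 0.2·1.044000 = -0.991200
x=0.200000, u=-0.991200: f=0.888744 → u ← -0.991200 + 0.2·0.888744 = -0.813451
x=0.400000, u=-0.813451: f=0.813303 → u ← -0.813451 + 0.2·0.813303 = -0.650791
x=0.600000, u=-0.650791: f=0.803788 → u ← -0.650791 + 0.2·0.803788 = -0.490033
x=0.800000, u=-0.490033: f=0.848729 → u ← -0.490033 + 0.2·0.848729 = -0.320287
u(1) ≈ -0.3203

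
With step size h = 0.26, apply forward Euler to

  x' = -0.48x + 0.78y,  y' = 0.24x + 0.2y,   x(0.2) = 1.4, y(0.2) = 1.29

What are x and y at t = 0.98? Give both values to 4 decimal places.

Euler on (x,y): x_{n+1} = x_n + h·x', y_{n+1} = y_n + h·y'.
0.200000: (1.400000, 1.290000); f=(0.334200, 0.594000) → (1.486892, 1.444440)
0.460000: (1.486892, 1.444440); f=(0.412955, 0.645742) → (1.594260, 1.612333)
0.720000: (1.594260, 1.612333); f=(0.492375, 0.705089) → (1.722278, 1.795656)
(x(0.98), y(0.98)) ≈ (1.7223, 1.7957)

1.7223, 1.7957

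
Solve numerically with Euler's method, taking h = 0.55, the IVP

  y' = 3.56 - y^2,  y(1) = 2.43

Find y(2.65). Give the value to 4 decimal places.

Euler: y_{n+1} = y_n + h·f(s_n, y_n).
s=1.000000, y=2.430000: f=-2.344900 → y ← 2.430000 + 0.55·(-2.344900) = 1.140305
s=1.550000, y=1.140305: f=2.259705 → y ← 1.140305 + 0.55·2.259705 = 2.383142
s=2.100000, y=2.383142: f=-2.119368 → y ← 2.383142 + 0.55·(-2.119368) = 1.217490
y(2.65) ≈ 1.2175

1.2175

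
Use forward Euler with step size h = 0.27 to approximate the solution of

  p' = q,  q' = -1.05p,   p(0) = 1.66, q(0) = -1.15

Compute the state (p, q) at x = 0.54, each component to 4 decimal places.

0.9119, -2.0032

Euler on (p,q): p_{n+1} = p_n + h·p', q_{n+1} = q_n + h·q'.
0.000000: (1.660000, -1.150000); f=(-1.150000, -1.743000) → (1.349500, -1.620610)
0.270000: (1.349500, -1.620610); f=(-1.620610, -1.416975) → (0.911935, -2.003193)
(p(0.54), q(0.54)) ≈ (0.9119, -2.0032)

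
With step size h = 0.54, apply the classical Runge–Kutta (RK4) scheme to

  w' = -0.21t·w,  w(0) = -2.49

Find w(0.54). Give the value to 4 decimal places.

RK4: k1 = f(t_n, w_n); k2 = f(t_n + h/2, w_n + (h/2)·k1); k3 = f(t_n + h/2, w_n + (h/2)·k2); k4 = f(t_n + h, w_n + h·k3); w_{n+1} = w_n + (h/6)·(k1 + 2k2 + 2k3 + k4).
t=0.000000, w=-2.490000:
  k1 = f(0.000000, -2.490000) = 0.000000
  k2 = f(0.270000, -2.490000) = 0.141183
  k3 = f(0.270000, -2.451881) = 0.139022
  k4 = f(0.540000, -2.414928) = 0.273853
  w ← -2.490000 + (0.54/6)·(k1 + 2k2 + 2k3 + k4) = -2.414916
w(0.54) ≈ -2.4149

-2.4149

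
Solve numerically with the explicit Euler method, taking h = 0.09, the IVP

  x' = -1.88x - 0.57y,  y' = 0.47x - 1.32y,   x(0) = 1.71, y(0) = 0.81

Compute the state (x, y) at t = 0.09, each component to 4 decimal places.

1.3791, 0.7861

Euler on (x,y): x_{n+1} = x_n + h·x', y_{n+1} = y_n + h·y'.
0.000000: (1.710000, 0.810000); f=(-3.676500, -0.265500) → (1.379115, 0.786105)
(x(0.09), y(0.09)) ≈ (1.3791, 0.7861)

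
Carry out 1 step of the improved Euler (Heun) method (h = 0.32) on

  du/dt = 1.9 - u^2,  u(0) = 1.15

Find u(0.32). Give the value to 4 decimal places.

1.2613

Heun: k1 = f(t_n, u_n); k2 = f(t_n + h, u_n + h·k1); u_{n+1} = u_n + (h/2)·(k1 + k2).
t=0.000000, u=1.150000:
  k1 = f(0.000000, 1.150000) = 0.577500
  k2 = f(0.320000, 1.334800) = 0.118309
  u ← 1.150000 + (0.32/2)·(0.577500 + 0.118309) = 1.261329
u(0.32) ≈ 1.2613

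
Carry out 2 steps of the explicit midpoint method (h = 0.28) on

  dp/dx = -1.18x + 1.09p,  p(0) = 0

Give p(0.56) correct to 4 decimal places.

Midpoint: k1 = f(x_n, p_n); k2 = f(x_n + h/2, p_n + (h/2)·k1); p_{n+1} = p_n + h·k2.
x=0.000000, p=0.000000:
  k1 = f(0.000000, 0.000000) = 0.000000
  k2 = f(0.140000, 0.000000) = -0.165200
  p ← 0.000000 + 0.28·(-0.165200) = -0.046256
x=0.280000, p=-0.046256:
  k1 = f(0.280000, -0.046256) = -0.380819
  k2 = f(0.420000, -0.099571) = -0.604132
  p ← -0.046256 + 0.28·(-0.604132) = -0.215413
p(0.56) ≈ -0.2154

-0.2154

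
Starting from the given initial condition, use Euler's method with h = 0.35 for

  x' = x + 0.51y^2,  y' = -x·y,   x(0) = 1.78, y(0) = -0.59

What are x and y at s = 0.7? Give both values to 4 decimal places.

Euler on (x,y): x_{n+1} = x_n + h·x', y_{n+1} = y_n + h·y'.
0.000000: (1.780000, -0.590000); f=(1.957531, 1.050200) → (2.465136, -0.222430)
0.350000: (2.465136, -0.222430); f=(2.490368, 0.548320) → (3.336765, -0.030518)
(x(0.7), y(0.7)) ≈ (3.3368, -0.0305)

3.3368, -0.0305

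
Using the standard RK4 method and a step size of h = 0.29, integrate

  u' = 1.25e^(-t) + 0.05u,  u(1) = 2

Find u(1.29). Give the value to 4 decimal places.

2.1459

RK4: k1 = f(t_n, u_n); k2 = f(t_n + h/2, u_n + (h/2)·k1); k3 = f(t_n + h/2, u_n + (h/2)·k2); k4 = f(t_n + h, u_n + h·k3); u_{n+1} = u_n + (h/6)·(k1 + 2k2 + 2k3 + k4).
t=1.000000, u=2.000000:
  k1 = f(1.000000, 2.000000) = 0.559849
  k2 = f(1.145000, 2.081178) = 0.501839
  k3 = f(1.145000, 2.072767) = 0.501418
  k4 = f(1.290000, 2.145411) = 0.451359
  u ← 2.000000 + (0.29/6)·(k1 + 2k2 + 2k3 + k4) = 2.145857
u(1.29) ≈ 2.1459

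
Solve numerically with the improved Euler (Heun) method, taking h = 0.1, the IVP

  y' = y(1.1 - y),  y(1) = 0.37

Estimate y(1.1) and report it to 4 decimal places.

0.3975

Heun: k1 = f(x_n, y_n); k2 = f(x_n + h, y_n + h·k1); y_{n+1} = y_n + (h/2)·(k1 + k2).
x=1.000000, y=0.370000:
  k1 = f(1.000000, 0.370000) = 0.270100
  k2 = f(1.100000, 0.397010) = 0.279094
  y ← 0.370000 + (0.1/2)·(0.270100 + 0.279094) = 0.397460
y(1.1) ≈ 0.3975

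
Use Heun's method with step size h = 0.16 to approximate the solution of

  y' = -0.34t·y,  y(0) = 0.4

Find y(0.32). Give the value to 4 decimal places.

0.3931

Heun: k1 = f(t_n, y_n); k2 = f(t_n + h, y_n + h·k1); y_{n+1} = y_n + (h/2)·(k1 + k2).
t=0.000000, y=0.400000:
  k1 = f(0.000000, 0.400000) = 0.000000
  k2 = f(0.160000, 0.400000) = -0.021760
  y ← 0.400000 + (0.16/2)·(0.000000 + (-0.021760)) = 0.398259
t=0.160000, y=0.398259:
  k1 = f(0.160000, 0.398259) = -0.021665
  k2 = f(0.320000, 0.394793) = -0.042953
  y ← 0.398259 + (0.16/2)·(-0.021665 + (-0.042953)) = 0.393090
y(0.32) ≈ 0.3931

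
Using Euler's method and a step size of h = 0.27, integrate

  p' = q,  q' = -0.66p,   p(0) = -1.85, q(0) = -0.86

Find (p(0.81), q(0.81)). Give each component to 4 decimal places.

-2.2684, 0.2373

Euler on (p,q): p_{n+1} = p_n + h·p', q_{n+1} = q_n + h·q'.
0.000000: (-1.850000, -0.860000); f=(-0.860000, 1.221000) → (-2.082200, -0.530330)
0.270000: (-2.082200, -0.530330); f=(-0.530330, 1.374252) → (-2.225389, -0.159282)
0.540000: (-2.225389, -0.159282); f=(-0.159282, 1.468757) → (-2.268395, 0.237282)
(p(0.81), q(0.81)) ≈ (-2.2684, 0.2373)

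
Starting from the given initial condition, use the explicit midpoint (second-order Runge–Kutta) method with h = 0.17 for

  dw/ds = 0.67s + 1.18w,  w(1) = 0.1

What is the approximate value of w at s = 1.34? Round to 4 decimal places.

0.4701

Midpoint: k1 = f(s_n, w_n); k2 = f(s_n + h/2, w_n + (h/2)·k1); w_{n+1} = w_n + h·k2.
s=1.000000, w=0.100000:
  k1 = f(1.000000, 0.100000) = 0.788000
  k2 = f(1.085000, 0.166980) = 0.923986
  w ← 0.100000 + 0.17·0.923986 = 0.257078
s=1.170000, w=0.257078:
  k1 = f(1.170000, 0.257078) = 1.087252
  k2 = f(1.255000, 0.349494) = 1.253253
  w ← 0.257078 + 0.17·1.253253 = 0.470131
w(1.34) ≈ 0.4701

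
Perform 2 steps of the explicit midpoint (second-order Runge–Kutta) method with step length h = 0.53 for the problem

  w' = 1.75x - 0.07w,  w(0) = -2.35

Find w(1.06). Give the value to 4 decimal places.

-1.2169

Midpoint: k1 = f(x_n, w_n); k2 = f(x_n + h/2, w_n + (h/2)·k1); w_{n+1} = w_n + h·k2.
x=0.000000, w=-2.350000:
  k1 = f(0.000000, -2.350000) = 0.164500
  k2 = f(0.265000, -2.306408) = 0.625199
  w ← -2.350000 + 0.53·0.625199 = -2.018645
x=0.530000, w=-2.018645:
  k1 = f(0.530000, -2.018645) = 1.068805
  k2 = f(0.795000, -1.735411) = 1.512729
  w ← -2.018645 + 0.53·1.512729 = -1.216899
w(1.06) ≈ -1.2169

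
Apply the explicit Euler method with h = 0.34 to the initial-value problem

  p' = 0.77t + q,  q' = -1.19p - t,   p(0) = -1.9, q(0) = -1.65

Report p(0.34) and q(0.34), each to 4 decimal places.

-2.4610, -0.8813

Euler on (p,q): p_{n+1} = p_n + h·p', q_{n+1} = q_n + h·q'.
0.000000: (-1.900000, -1.650000); f=(-1.650000, 2.261000) → (-2.461000, -0.881260)
(p(0.34), q(0.34)) ≈ (-2.4610, -0.8813)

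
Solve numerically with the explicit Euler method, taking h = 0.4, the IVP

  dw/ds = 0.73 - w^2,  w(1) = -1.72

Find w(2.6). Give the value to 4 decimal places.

Euler: w_{n+1} = w_n + h·f(s_n, w_n).
s=1.000000, w=-1.720000: f=-2.228400 → w ← -1.720000 + 0.4·(-2.228400) = -2.611360
s=1.400000, w=-2.611360: f=-6.089201 → w ← -2.611360 + 0.4·(-6.089201) = -5.047040
s=1.800000, w=-5.047040: f=-24.742617 → w ← -5.047040 + 0.4·(-24.742617) = -14.944087
s=2.200000, w=-14.944087: f=-222.595743 → w ← -14.944087 + 0.4·(-222.595743) = -103.982384
w(2.6) ≈ -103.9824

-103.9824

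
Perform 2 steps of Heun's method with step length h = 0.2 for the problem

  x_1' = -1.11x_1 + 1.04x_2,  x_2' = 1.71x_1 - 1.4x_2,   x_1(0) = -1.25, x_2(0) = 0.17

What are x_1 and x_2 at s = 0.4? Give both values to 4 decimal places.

Heun on (x_1,x_2): k1 = f(s_n, state_n); k2 = f(s_n + h, state_n + h·k1); state_{n+1} = state_n + (h/2)·(k1 + k2).
0.000000: (-1.250000, 0.170000)
  k1 = (1.564300, -2.375500)
  predictor → (-0.937140, -0.305100)
  k2 = (0.722921, -1.175369)
  → (-1.021278, -0.185087)
0.200000: (-1.021278, -0.185087)
  k1 = (0.941128, -1.487263)
  predictor → (-0.833052, -0.482540)
  k2 = (0.422847, -0.748964)
  → (-0.884880, -0.408710)
(x_1(0.4), x_2(0.4)) ≈ (-0.8849, -0.4087)

-0.8849, -0.4087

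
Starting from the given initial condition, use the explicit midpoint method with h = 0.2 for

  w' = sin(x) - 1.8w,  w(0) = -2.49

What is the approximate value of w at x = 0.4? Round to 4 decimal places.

Midpoint: k1 = f(x_n, w_n); k2 = f(x_n + h/2, w_n + (h/2)·k1); w_{n+1} = w_n + h·k2.
x=0.000000, w=-2.490000:
  k1 = f(0.000000, -2.490000) = 4.482000
  k2 = f(0.100000, -2.041800) = 3.775073
  w ← -2.490000 + 0.2·3.775073 = -1.734985
x=0.200000, w=-1.734985:
  k1 = f(0.200000, -1.734985) = 3.321643
  k2 = f(0.300000, -1.402821) = 2.820598
  w ← -1.734985 + 0.2·2.820598 = -1.170866
w(0.4) ≈ -1.1709

-1.1709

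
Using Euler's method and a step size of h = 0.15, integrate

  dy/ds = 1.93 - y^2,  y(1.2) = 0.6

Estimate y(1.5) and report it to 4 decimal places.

1.0203

Euler: y_{n+1} = y_n + h·f(s_n, y_n).
s=1.200000, y=0.600000: f=1.570000 → y ← 0.600000 + 0.15·1.570000 = 0.835500
s=1.350000, y=0.835500: f=1.231940 → y ← 0.835500 + 0.15·1.231940 = 1.020291
y(1.5) ≈ 1.0203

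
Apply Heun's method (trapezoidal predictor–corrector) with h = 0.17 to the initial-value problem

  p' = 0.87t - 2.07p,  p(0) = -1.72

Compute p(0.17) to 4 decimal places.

-1.2087

Heun: k1 = f(t_n, p_n); k2 = f(t_n + h, p_n + h·k1); p_{n+1} = p_n + (h/2)·(k1 + k2).
t=0.000000, p=-1.720000:
  k1 = f(0.000000, -1.720000) = 3.560400
  k2 = f(0.170000, -1.114732) = 2.455395
  p ← -1.720000 + (0.17/2)·(3.560400 + 2.455395) = -1.208657
p(0.17) ≈ -1.2087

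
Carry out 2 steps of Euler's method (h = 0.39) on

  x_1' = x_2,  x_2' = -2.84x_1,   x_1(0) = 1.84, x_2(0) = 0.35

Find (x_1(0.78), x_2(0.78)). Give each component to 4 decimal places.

Euler on (x_1,x_2): x_1_{n+1} = x_1_n + h·x_1', x_2_{n+1} = x_2_n + h·x_2'.
0.000000: (1.840000, 0.350000); f=(0.350000, -5.225600) → (1.976500, -1.687984)
0.390000: (1.976500, -1.687984); f=(-1.687984, -5.613260) → (1.318186, -3.877155)
(x_1(0.78), x_2(0.78)) ≈ (1.3182, -3.8772)

1.3182, -3.8772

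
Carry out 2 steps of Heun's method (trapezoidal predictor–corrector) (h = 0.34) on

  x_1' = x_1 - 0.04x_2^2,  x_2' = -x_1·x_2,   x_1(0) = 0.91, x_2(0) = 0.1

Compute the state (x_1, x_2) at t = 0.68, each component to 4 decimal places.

1.7778, 0.0435

Heun on (x_1,x_2): k1 = f(t_n, state_n); k2 = f(t_n + h, state_n + h·k1); state_{n+1} = state_n + (h/2)·(k1 + k2).
0.000000: (0.910000, 0.100000)
  k1 = (0.909600, -0.091000)
  predictor → (1.219264, 0.069060)
  k2 = (1.219073, -0.084202)
  → (1.271874, 0.070216)
0.340000: (1.271874, 0.070216)
  k1 = (1.271677, -0.089305)
  predictor → (1.704245, 0.039852)
  k2 = (1.704181, -0.067917)
  → (1.777770, 0.043488)
(x_1(0.68), x_2(0.68)) ≈ (1.7778, 0.0435)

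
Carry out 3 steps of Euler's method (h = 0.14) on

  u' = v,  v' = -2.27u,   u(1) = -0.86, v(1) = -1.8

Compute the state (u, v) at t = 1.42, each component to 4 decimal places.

-1.4900, -0.7520

Euler on (u,v): u_{n+1} = u_n + h·u', v_{n+1} = v_n + h·v'.
1.000000: (-0.860000, -1.800000); f=(-1.800000, 1.952200) → (-1.112000, -1.526692)
1.140000: (-1.112000, -1.526692); f=(-1.526692, 2.524240) → (-1.325737, -1.173298)
1.280000: (-1.325737, -1.173298); f=(-1.173298, 3.009423) → (-1.489999, -0.751979)
(u(1.42), v(1.42)) ≈ (-1.4900, -0.7520)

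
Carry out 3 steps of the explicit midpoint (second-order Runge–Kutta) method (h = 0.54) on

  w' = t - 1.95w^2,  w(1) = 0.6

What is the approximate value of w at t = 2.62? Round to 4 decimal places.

1.1009

Midpoint: k1 = f(t_n, w_n); k2 = f(t_n + h/2, w_n + (h/2)·k1); w_{n+1} = w_n + h·k2.
t=1.000000, w=0.600000:
  k1 = f(1.000000, 0.600000) = 0.298000
  k2 = f(1.270000, 0.680460) = 0.367100
  w ← 0.600000 + 0.54·0.367100 = 0.798234
t=1.540000, w=0.798234:
  k1 = f(1.540000, 0.798234) = 0.297504
  k2 = f(1.810000, 0.878560) = 0.304858
  w ← 0.798234 + 0.54·0.304858 = 0.962857
t=2.080000, w=0.962857:
  k1 = f(2.080000, 0.962857) = 0.272167
  k2 = f(2.350000, 1.036342) = 0.255690
  w ← 0.962857 + 0.54·0.255690 = 1.100930
w(2.62) ≈ 1.1009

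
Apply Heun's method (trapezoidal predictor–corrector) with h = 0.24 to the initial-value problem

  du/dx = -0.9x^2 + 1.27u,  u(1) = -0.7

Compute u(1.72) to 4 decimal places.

-3.5282

Heun: k1 = f(x_n, u_n); k2 = f(x_n + h, u_n + h·k1); u_{n+1} = u_n + (h/2)·(k1 + k2).
x=1.000000, u=-0.700000:
  k1 = f(1.000000, -0.700000) = -1.789000
  k2 = f(1.240000, -1.129360) = -2.818127
  u ← -0.700000 + (0.24/2)·(-1.789000 + (-2.818127)) = -1.252855
x=1.240000, u=-1.252855:
  k1 = f(1.240000, -1.252855) = -2.974966
  k2 = f(1.480000, -1.966847) = -4.469256
  u ← -1.252855 + (0.24/2)·(-2.974966 + (-4.469256)) = -2.146162
x=1.480000, u=-2.146162:
  k1 = f(1.480000, -2.146162) = -4.696986
  k2 = f(1.720000, -3.273438) = -6.819827
  u ← -2.146162 + (0.24/2)·(-4.696986 + (-6.819827)) = -3.528179
u(1.72) ≈ -3.5282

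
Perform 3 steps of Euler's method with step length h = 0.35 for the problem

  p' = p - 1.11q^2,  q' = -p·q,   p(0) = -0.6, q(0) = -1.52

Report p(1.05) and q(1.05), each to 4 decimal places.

Euler on (p,q): p_{n+1} = p_n + h·p', q_{n+1} = q_n + h·q'.
0.000000: (-0.600000, -1.520000); f=(-3.164544, -0.912000) → (-1.707590, -1.839200)
0.350000: (-1.707590, -1.839200); f=(-5.462339, -3.140600) → (-3.619409, -2.938410)
0.700000: (-3.619409, -2.938410); f=(-13.203431, -10.635308) → (-8.240610, -6.660768)
(p(1.05), q(1.05)) ≈ (-8.2406, -6.6608)

-8.2406, -6.6608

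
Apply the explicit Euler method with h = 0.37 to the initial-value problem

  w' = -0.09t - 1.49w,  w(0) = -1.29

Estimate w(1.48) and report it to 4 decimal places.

Euler: w_{n+1} = w_n + h·f(t_n, w_n).
t=0.000000, w=-1.290000: f=1.922100 → w ← -1.290000 + 0.37·1.922100 = -0.578823
t=0.370000, w=-0.578823: f=0.829146 → w ← -0.578823 + 0.37·0.829146 = -0.272039
t=0.740000, w=-0.272039: f=0.338738 → w ← -0.272039 + 0.37·0.338738 = -0.146706
t=1.110000, w=-0.146706: f=0.118692 → w ← -0.146706 + 0.37·0.118692 = -0.102790
w(1.48) ≈ -0.1028

-0.1028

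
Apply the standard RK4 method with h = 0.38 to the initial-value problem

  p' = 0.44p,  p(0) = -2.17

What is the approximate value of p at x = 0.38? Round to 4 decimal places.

RK4: k1 = f(x_n, p_n); k2 = f(x_n + h/2, p_n + (h/2)·k1); k3 = f(x_n + h/2, p_n + (h/2)·k2); k4 = f(x_n + h, p_n + h·k3); p_{n+1} = p_n + (h/6)·(k1 + 2k2 + 2k3 + k4).
x=0.000000, p=-2.170000:
  k1 = f(0.000000, -2.170000) = -0.954800
  k2 = f(0.190000, -2.351412) = -1.034621
  k3 = f(0.190000, -2.366578) = -1.041294
  k4 = f(0.380000, -2.565692) = -1.128904
  p ← -2.170000 + (0.38/6)·(k1 + 2k2 + 2k3 + k4) = -2.564917
p(0.38) ≈ -2.5649

-2.5649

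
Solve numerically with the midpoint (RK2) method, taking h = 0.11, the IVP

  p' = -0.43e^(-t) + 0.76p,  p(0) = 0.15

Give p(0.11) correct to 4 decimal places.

0.1163

Midpoint: k1 = f(t_n, p_n); k2 = f(t_n + h/2, p_n + (h/2)·k1); p_{n+1} = p_n + h·k2.
t=0.000000, p=0.150000:
  k1 = f(0.000000, 0.150000) = -0.316000
  k2 = f(0.055000, 0.132620) = -0.306197
  p ← 0.150000 + 0.11·(-0.306197) = 0.116318
p(0.11) ≈ 0.1163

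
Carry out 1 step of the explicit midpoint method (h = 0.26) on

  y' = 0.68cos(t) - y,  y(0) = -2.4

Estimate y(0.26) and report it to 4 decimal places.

-1.7048

Midpoint: k1 = f(t_n, y_n); k2 = f(t_n + h/2, y_n + (h/2)·k1); y_{n+1} = y_n + h·k2.
t=0.000000, y=-2.400000:
  k1 = f(0.000000, -2.400000) = 3.080000
  k2 = f(0.130000, -1.999600) = 2.673862
  y ← -2.400000 + 0.26·2.673862 = -1.704796
y(0.26) ≈ -1.7048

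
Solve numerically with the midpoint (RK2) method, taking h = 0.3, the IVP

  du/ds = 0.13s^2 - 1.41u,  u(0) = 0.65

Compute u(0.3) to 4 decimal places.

Midpoint: k1 = f(s_n, u_n); k2 = f(s_n + h/2, u_n + (h/2)·k1); u_{n+1} = u_n + h·k2.
s=0.000000, u=0.650000:
  k1 = f(0.000000, 0.650000) = -0.916500
  k2 = f(0.150000, 0.512525) = -0.719735
  u ← 0.650000 + 0.3·(-0.719735) = 0.434079
u(0.3) ≈ 0.4341

0.4341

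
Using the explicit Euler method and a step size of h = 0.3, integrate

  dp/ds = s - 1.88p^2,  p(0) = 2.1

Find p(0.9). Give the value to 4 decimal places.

Euler: p_{n+1} = p_n + h·f(s_n, p_n).
s=0.000000, p=2.100000: f=-8.290800 → p ← 2.100000 + 0.3·(-8.290800) = -0.387240
s=0.300000, p=-0.387240: f=0.018085 → p ← -0.387240 + 0.3·0.018085 = -0.381815
s=0.600000, p=-0.381815: f=0.325929 → p ← -0.381815 + 0.3·0.325929 = -0.284036
p(0.9) ≈ -0.2840

-0.2840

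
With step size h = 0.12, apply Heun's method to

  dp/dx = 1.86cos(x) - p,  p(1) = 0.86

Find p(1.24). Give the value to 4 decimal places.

0.8462

Heun: k1 = f(x_n, p_n); k2 = f(x_n + h, p_n + h·k1); p_{n+1} = p_n + (h/2)·(k1 + k2).
x=1.000000, p=0.860000:
  k1 = f(1.000000, 0.860000) = 0.144962
  k2 = f(1.120000, 0.877395) = -0.067026
  p ← 0.860000 + (0.12/2)·(0.144962 + (-0.067026)) = 0.864676
x=1.120000, p=0.864676:
  k1 = f(1.120000, 0.864676) = -0.054307
  k2 = f(1.240000, 0.858159) = -0.254038
  p ← 0.864676 + (0.12/2)·(-0.054307 + (-0.254038)) = 0.846175
p(1.24) ≈ 0.8462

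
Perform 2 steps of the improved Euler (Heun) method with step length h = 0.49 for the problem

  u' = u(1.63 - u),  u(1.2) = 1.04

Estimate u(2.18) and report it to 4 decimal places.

Heun: k1 = f(x_n, u_n); k2 = f(x_n + h, u_n + h·k1); u_{n+1} = u_n + (h/2)·(k1 + k2).
x=1.200000, u=1.040000:
  k1 = f(1.200000, 1.040000) = 0.613600
  k2 = f(1.690000, 1.340664) = 0.387902
  u ← 1.040000 + (0.49/2)·(0.613600 + 0.387902) = 1.285368
x=1.690000, u=1.285368:
  k1 = f(1.690000, 1.285368) = 0.442979
  k2 = f(2.180000, 1.502428) = 0.191668
  u ← 1.285368 + (0.49/2)·(0.442979 + 0.191668) = 1.440857
u(2.18) ≈ 1.4409

1.4409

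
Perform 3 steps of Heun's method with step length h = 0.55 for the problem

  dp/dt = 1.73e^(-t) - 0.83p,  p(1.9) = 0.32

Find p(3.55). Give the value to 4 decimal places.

0.1767

Heun: k1 = f(t_n, p_n); k2 = f(t_n + h, p_n + h·k1); p_{n+1} = p_n + (h/2)·(k1 + k2).
t=1.900000, p=0.320000:
  k1 = f(1.900000, 0.320000) = -0.006846
  k2 = f(2.450000, 0.316235) = -0.113187
  p ← 0.320000 + (0.55/2)·(-0.006846 + (-0.113187)) = 0.286991
t=2.450000, p=0.286991:
  k1 = f(2.450000, 0.286991) = -0.088915
  k2 = f(3.000000, 0.238088) = -0.111481
  p ← 0.286991 + (0.55/2)·(-0.088915 + (-0.111481)) = 0.231882
t=3.000000, p=0.231882:
  k1 = f(3.000000, 0.231882) = -0.106330
  k2 = f(3.550000, 0.173400) = -0.094229
  p ← 0.231882 + (0.55/2)·(-0.106330 + (-0.094229)) = 0.176728
p(3.55) ≈ 0.1767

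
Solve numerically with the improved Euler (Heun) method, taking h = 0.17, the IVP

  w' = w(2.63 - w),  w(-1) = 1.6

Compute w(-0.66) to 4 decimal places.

2.0758

Heun: k1 = f(x_n, w_n); k2 = f(x_n + h, w_n + h·k1); w_{n+1} = w_n + (h/2)·(k1 + k2).
x=-1.000000, w=1.600000:
  k1 = f(-1.000000, 1.600000) = 1.648000
  k2 = f(-0.830000, 1.880160) = 1.409819
  w ← 1.600000 + (0.17/2)·(1.648000 + 1.409819) = 1.859915
x=-0.830000, w=1.859915:
  k1 = f(-0.830000, 1.859915) = 1.432293
  k2 = f(-0.660000, 2.103404) = 1.107643
  w ← 1.859915 + (0.17/2)·(1.432293 + 1.107643) = 2.075809
w(-0.66) ≈ 2.0758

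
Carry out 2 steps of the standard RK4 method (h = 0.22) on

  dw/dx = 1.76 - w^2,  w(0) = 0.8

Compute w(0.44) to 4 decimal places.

RK4: k1 = f(x_n, w_n); k2 = f(x_n + h/2, w_n + (h/2)·k1); k3 = f(x_n + h/2, w_n + (h/2)·k2); k4 = f(x_n + h, w_n + h·k3); w_{n+1} = w_n + (h/6)·(k1 + 2k2 + 2k3 + k4).
x=0.000000, w=0.800000:
  k1 = f(0.000000, 0.800000) = 1.120000
  k2 = f(0.110000, 0.923200) = 0.907702
  k3 = f(0.110000, 0.899847) = 0.950275
  k4 = f(0.220000, 1.009061) = 0.741797
  w ← 0.800000 + (0.22/6)·(k1 + 2k2 + 2k3 + k4) = 1.004518
x=0.220000, w=1.004518:
  k1 = f(0.220000, 1.004518) = 0.750945
  k2 = f(0.330000, 1.087121) = 0.578167
  k3 = f(0.330000, 1.068116) = 0.619128
  k4 = f(0.440000, 1.140726) = 0.458745
  w ← 1.004518 + (0.22/6)·(k1 + 2k2 + 2k3 + k4) = 1.136674
w(0.44) ≈ 1.1367

1.1367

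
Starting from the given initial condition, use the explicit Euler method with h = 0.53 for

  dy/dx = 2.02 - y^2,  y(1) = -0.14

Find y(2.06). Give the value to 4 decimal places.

1.5420

Euler: y_{n+1} = y_n + h·f(x_n, y_n).
x=1.000000, y=-0.140000: f=2.000400 → y ← -0.140000 + 0.53·2.000400 = 0.920212
x=1.530000, y=0.920212: f=1.173210 → y ← 0.920212 + 0.53·1.173210 = 1.542013
y(2.06) ≈ 1.5420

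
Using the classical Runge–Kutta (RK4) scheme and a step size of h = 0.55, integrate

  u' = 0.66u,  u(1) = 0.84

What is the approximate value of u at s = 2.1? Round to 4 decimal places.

1.7360

RK4: k1 = f(s_n, u_n); k2 = f(s_n + h/2, u_n + (h/2)·k1); k3 = f(s_n + h/2, u_n + (h/2)·k2); k4 = f(s_n + h, u_n + h·k3); u_{n+1} = u_n + (h/6)·(k1 + 2k2 + 2k3 + k4).
s=1.000000, u=0.840000:
  k1 = f(1.000000, 0.840000) = 0.554400
  k2 = f(1.275000, 0.992460) = 0.655024
  k3 = f(1.275000, 1.020131) = 0.673287
  k4 = f(1.550000, 1.210308) = 0.798803
  u ← 0.840000 + (0.55/6)·(k1 + 2k2 + 2k3 + k4) = 1.207567
s=1.550000, u=1.207567:
  k1 = f(1.550000, 1.207567) = 0.796994
  k2 = f(1.825000, 1.426741) = 0.941649
  k3 = f(1.825000, 1.466521) = 0.967904
  k4 = f(2.100000, 1.739914) = 1.148343
  u ← 1.207567 + (0.55/6)·(k1 + 2k2 + 2k3 + k4) = 1.735974
u(2.1) ≈ 1.7360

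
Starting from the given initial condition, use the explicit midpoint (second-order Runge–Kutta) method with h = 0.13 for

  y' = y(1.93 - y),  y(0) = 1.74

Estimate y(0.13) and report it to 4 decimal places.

Midpoint: k1 = f(s_n, y_n); k2 = f(s_n + h/2, y_n + (h/2)·k1); y_{n+1} = y_n + h·k2.
s=0.000000, y=1.740000:
  k1 = f(0.000000, 1.740000) = 0.330600
  k2 = f(0.065000, 1.761489) = 0.296830
  y ← 1.740000 + 0.13·0.296830 = 1.778588
y(0.13) ≈ 1.7786

1.7786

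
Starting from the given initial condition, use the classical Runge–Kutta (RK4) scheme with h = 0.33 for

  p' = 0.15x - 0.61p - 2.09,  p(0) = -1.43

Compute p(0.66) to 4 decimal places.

RK4: k1 = f(x_n, p_n); k2 = f(x_n + h/2, p_n + (h/2)·k1); k3 = f(x_n + h/2, p_n + (h/2)·k2); k4 = f(x_n + h, p_n + h·k3); p_{n+1} = p_n + (h/6)·(k1 + 2k2 + 2k3 + k4).
x=0.000000, p=-1.430000:
  k1 = f(0.000000, -1.430000) = -1.217700
  k2 = f(0.165000, -1.630920) = -1.070388
  k3 = f(0.165000, -1.606614) = -1.085215
  k4 = f(0.330000, -1.788121) = -0.949746
  p ← -1.430000 + (0.33/6)·(k1 + 2k2 + 2k3 + k4) = -1.786326
x=0.330000, p=-1.786326:
  k1 = f(0.330000, -1.786326) = -0.950841
  k2 = f(0.495000, -1.943215) = -0.830389
  k3 = f(0.495000, -1.923340) = -0.842513
  k4 = f(0.660000, -2.064355) = -0.731743
  p ← -1.786326 + (0.33/6)·(k1 + 2k2 + 2k3 + k4) = -2.062887
p(0.66) ≈ -2.0629

-2.0629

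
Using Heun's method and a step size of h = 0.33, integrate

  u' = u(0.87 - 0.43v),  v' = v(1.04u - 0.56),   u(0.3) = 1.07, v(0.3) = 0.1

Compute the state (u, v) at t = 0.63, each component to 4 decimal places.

Heun on (u,v): k1 = f(t_n, state_n); k2 = f(t_n + h, state_n + h·k1); state_{n+1} = state_n + (h/2)·(k1 + k2).
0.300000: (1.070000, 0.100000)
  k1 = (0.884890, 0.055280)
  predictor → (1.362014, 0.118242)
  k2 = (1.115701, 0.101274)
  → (1.400098, 0.125831)
(u(0.63), v(0.63)) ≈ (1.4001, 0.1258)

1.4001, 0.1258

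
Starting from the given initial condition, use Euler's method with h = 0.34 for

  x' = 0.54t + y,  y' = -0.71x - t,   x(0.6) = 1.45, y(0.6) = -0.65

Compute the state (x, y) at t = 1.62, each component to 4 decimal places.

0.7094, -2.5482

Euler on (x,y): x_{n+1} = x_n + h·x', y_{n+1} = y_n + h·y'.
0.600000: (1.450000, -0.650000); f=(-0.326000, -1.629500) → (1.339160, -1.204030)
0.940000: (1.339160, -1.204030); f=(-0.696430, -1.890804) → (1.102374, -1.846903)
1.280000: (1.102374, -1.846903); f=(-1.155703, -2.062685) → (0.709435, -2.548216)
(x(1.62), y(1.62)) ≈ (0.7094, -2.5482)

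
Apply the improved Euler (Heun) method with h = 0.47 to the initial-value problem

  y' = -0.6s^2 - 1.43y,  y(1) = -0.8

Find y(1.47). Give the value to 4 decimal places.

-0.7939

Heun: k1 = f(s_n, y_n); k2 = f(s_n + h, y_n + h·k1); y_{n+1} = y_n + (h/2)·(k1 + k2).
s=1.000000, y=-0.800000:
  k1 = f(1.000000, -0.800000) = 0.544000
  k2 = f(1.470000, -0.544320) = -0.518162
  y ← -0.800000 + (0.47/2)·(0.544000 + (-0.518162)) = -0.793928
y(1.47) ≈ -0.7939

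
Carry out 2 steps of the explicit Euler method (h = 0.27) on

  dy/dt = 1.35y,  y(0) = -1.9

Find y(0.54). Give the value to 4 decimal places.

Euler: y_{n+1} = y_n + h·f(t_n, y_n).
t=0.000000, y=-1.900000: f=-2.565000 → y ← -1.900000 + 0.27·(-2.565000) = -2.592550
t=0.270000, y=-2.592550: f=-3.499943 → y ← -2.592550 + 0.27·(-3.499943) = -3.537534
y(0.54) ≈ -3.5375

-3.5375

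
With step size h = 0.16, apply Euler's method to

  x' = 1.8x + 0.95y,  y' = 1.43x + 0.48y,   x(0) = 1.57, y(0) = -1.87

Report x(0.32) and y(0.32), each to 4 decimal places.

Euler on (x,y): x_{n+1} = x_n + h·x', y_{n+1} = y_n + h·y'.
0.000000: (1.570000, -1.870000); f=(1.049500, 1.347500) → (1.737920, -1.654400)
0.160000: (1.737920, -1.654400); f=(1.556576, 1.691114) → (1.986972, -1.383822)
(x(0.32), y(0.32)) ≈ (1.9870, -1.3838)

1.9870, -1.3838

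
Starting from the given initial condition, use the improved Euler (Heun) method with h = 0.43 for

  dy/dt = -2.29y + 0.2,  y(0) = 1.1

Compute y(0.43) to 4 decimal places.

Heun: k1 = f(t_n, y_n); k2 = f(t_n + h, y_n + h·k1); y_{n+1} = y_n + (h/2)·(k1 + k2).
t=0.000000, y=1.100000:
  k1 = f(0.000000, 1.100000) = -2.319000
  k2 = f(0.430000, 0.102830) = -0.035481
  y ← 1.100000 + (0.43/2)·(-2.319000 + (-0.035481)) = 0.593787
y(0.43) ≈ 0.5938

0.5938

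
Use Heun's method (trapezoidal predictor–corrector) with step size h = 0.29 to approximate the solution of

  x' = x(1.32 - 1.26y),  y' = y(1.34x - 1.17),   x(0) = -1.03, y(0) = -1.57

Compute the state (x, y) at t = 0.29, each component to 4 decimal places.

Heun on (x,y): k1 = f(t_n, state_n); k2 = f(t_n + h, state_n + h·k1); state_{n+1} = state_n + (h/2)·(k1 + k2).
0.000000: (-1.030000, -1.570000)
  k1 = (-3.397146, 4.003814)
  predictor → (-2.015172, -0.408894)
  k2 = (-3.698257, 1.582555)
  → (-2.058833, -0.759977)
(x(0.29), y(0.29)) ≈ (-2.0588, -0.7600)

-2.0588, -0.7600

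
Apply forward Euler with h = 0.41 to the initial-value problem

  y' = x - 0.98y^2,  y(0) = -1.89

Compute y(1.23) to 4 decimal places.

-30.4721

Euler: y_{n+1} = y_n + h·f(x_n, y_n).
x=0.000000, y=-1.890000: f=-3.500658 → y ← -1.890000 + 0.41·(-3.500658) = -3.325270
x=0.410000, y=-3.325270: f=-10.426271 → y ← -3.325270 + 0.41·(-10.426271) = -7.600041
x=0.820000, y=-7.600041: f=-55.785407 → y ← -7.600041 + 0.41·(-55.785407) = -30.472058
y(1.23) ≈ -30.4721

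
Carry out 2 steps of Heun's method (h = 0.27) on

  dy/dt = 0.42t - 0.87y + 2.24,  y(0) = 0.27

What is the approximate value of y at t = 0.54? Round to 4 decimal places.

Heun: k1 = f(t_n, y_n); k2 = f(t_n + h, y_n + h·k1); y_{n+1} = y_n + (h/2)·(k1 + k2).
t=0.000000, y=0.270000:
  k1 = f(0.000000, 0.270000) = 2.005100
  k2 = f(0.270000, 0.811377) = 1.647502
  y ← 0.270000 + (0.27/2)·(2.005100 + 1.647502) = 0.763101
t=0.270000, y=0.763101:
  k1 = f(0.270000, 0.763101) = 1.689502
  k2 = f(0.540000, 1.219267) = 1.406038
  y ← 0.763101 + (0.27/2)·(1.689502 + 1.406038) = 1.180999
y(0.54) ≈ 1.1810

1.1810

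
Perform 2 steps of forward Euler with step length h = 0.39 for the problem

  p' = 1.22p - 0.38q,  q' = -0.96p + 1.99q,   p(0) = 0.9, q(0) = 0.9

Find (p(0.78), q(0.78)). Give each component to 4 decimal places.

Euler on (p,q): p_{n+1} = p_n + h·p', q_{n+1} = q_n + h·q'.
0.000000: (0.900000, 0.900000); f=(0.756000, 0.927000) → (1.194840, 1.261530)
0.390000: (1.194840, 1.261530); f=(0.978323, 1.363398) → (1.576386, 1.793255)
(p(0.78), q(0.78)) ≈ (1.5764, 1.7933)

1.5764, 1.7933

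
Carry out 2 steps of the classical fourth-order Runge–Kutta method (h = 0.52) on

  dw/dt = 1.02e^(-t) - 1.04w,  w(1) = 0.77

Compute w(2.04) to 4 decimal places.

0.3963

RK4: k1 = f(t_n, w_n); k2 = f(t_n + h/2, w_n + (h/2)·k1); k3 = f(t_n + h/2, w_n + (h/2)·k2); k4 = f(t_n + h, w_n + h·k3); w_{n+1} = w_n + (h/6)·(k1 + 2k2 + 2k3 + k4).
t=1.000000, w=0.770000:
  k1 = f(1.000000, 0.770000) = -0.425563
  k2 = f(1.260000, 0.659354) = -0.396401
  k3 = f(1.260000, 0.666936) = -0.404286
  k4 = f(1.520000, 0.559771) = -0.359076
  w ← 0.770000 + (0.52/6)·(k1 + 2k2 + 2k3 + k4) = 0.563212
t=1.520000, w=0.563212:
  k1 = f(1.520000, 0.563212) = -0.362655
  k2 = f(1.780000, 0.468922) = -0.315668
  k3 = f(1.780000, 0.481139) = -0.328373
  k4 = f(2.040000, 0.392458) = -0.275527
  w ← 0.563212 + (0.52/6)·(k1 + 2k2 + 2k3 + k4) = 0.396269
w(2.04) ≈ 0.3963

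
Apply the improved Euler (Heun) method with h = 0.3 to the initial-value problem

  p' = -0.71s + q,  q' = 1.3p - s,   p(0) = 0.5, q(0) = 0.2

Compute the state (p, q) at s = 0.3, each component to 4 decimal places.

0.5573, 0.3617

Heun on (p,q): k1 = f(s_n, state_n); k2 = f(s_n + h, state_n + h·k1); state_{n+1} = state_n + (h/2)·(k1 + k2).
0.000000: (0.500000, 0.200000)
  k1 = (0.200000, 0.650000)
  predictor → (0.560000, 0.395000)
  k2 = (0.182000, 0.428000)
  → (0.557300, 0.361700)
(p(0.3), q(0.3)) ≈ (0.5573, 0.3617)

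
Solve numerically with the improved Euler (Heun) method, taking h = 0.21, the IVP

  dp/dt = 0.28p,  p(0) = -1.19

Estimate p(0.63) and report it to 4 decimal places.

Heun: k1 = f(t_n, p_n); k2 = f(t_n + h, p_n + h·k1); p_{n+1} = p_n + (h/2)·(k1 + k2).
t=0.000000, p=-1.190000:
  k1 = f(0.000000, -1.190000) = -0.333200
  k2 = f(0.210000, -1.259972) = -0.352792
  p ← -1.190000 + (0.21/2)·(-0.333200 + (-0.352792)) = -1.262029
t=0.210000, p=-1.262029:
  k1 = f(0.210000, -1.262029) = -0.353368
  k2 = f(0.420000, -1.336236) = -0.374146
  p ← -1.262029 + (0.21/2)·(-0.353368 + (-0.374146)) = -1.338418
t=0.420000, p=-1.338418:
  k1 = f(0.420000, -1.338418) = -0.374757
  k2 = f(0.630000, -1.417117) = -0.396793
  p ← -1.338418 + (0.21/2)·(-0.374757 + (-0.396793)) = -1.419431
p(0.63) ≈ -1.4194

-1.4194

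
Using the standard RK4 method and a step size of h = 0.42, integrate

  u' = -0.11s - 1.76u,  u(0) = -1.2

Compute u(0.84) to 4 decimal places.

-0.3006

RK4: k1 = f(s_n, u_n); k2 = f(s_n + h/2, u_n + (h/2)·k1); k3 = f(s_n + h/2, u_n + (h/2)·k2); k4 = f(s_n + h, u_n + h·k3); u_{n+1} = u_n + (h/6)·(k1 + 2k2 + 2k3 + k4).
s=0.000000, u=-1.200000:
  k1 = f(0.000000, -1.200000) = 2.112000
  k2 = f(0.210000, -0.756480) = 1.308305
  k3 = f(0.210000, -0.925256) = 1.605351
  k4 = f(0.420000, -0.525753) = 0.879125
  u ← -1.200000 + (0.42/6)·(k1 + 2k2 + 2k3 + k4) = -0.582710
s=0.420000, u=-0.582710:
  k1 = f(0.420000, -0.582710) = 0.979369
  k2 = f(0.630000, -0.377042) = 0.594294
  k3 = f(0.630000, -0.457908) = 0.736618
  k4 = f(0.840000, -0.273330) = 0.388661
  u ← -0.582710 + (0.42/6)·(k1 + 2k2 + 2k3 + k4) = -0.300620
u(0.84) ≈ -0.3006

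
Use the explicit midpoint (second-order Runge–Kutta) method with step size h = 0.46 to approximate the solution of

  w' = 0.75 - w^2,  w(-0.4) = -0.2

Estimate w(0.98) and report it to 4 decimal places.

0.6393

Midpoint: k1 = f(s_n, w_n); k2 = f(s_n + h/2, w_n + (h/2)·k1); w_{n+1} = w_n + h·k2.
s=-0.400000, w=-0.200000:
  k1 = f(-0.400000, -0.200000) = 0.710000
  k2 = f(-0.170000, -0.036700) = 0.748653
  w ← -0.200000 + 0.46·0.748653 = 0.144380
s=0.060000, w=0.144380:
  k1 = f(0.060000, 0.144380) = 0.729154
  k2 = f(0.290000, 0.312086) = 0.652602
  w ← 0.144380 + 0.46·0.652602 = 0.444578
s=0.520000, w=0.444578:
  k1 = f(0.520000, 0.444578) = 0.552351
  k2 = f(0.750000, 0.571618) = 0.423253
  w ← 0.444578 + 0.46·0.423253 = 0.639274
w(0.98) ≈ 0.6393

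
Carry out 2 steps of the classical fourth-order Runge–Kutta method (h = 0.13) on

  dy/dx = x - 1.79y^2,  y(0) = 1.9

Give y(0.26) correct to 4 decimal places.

RK4: k1 = f(x_n, y_n); k2 = f(x_n + h/2, y_n + (h/2)·k1); k3 = f(x_n + h/2, y_n + (h/2)·k2); k4 = f(x_n + h, y_n + h·k3); y_{n+1} = y_n + (h/6)·(k1 + 2k2 + 2k3 + k4).
x=0.000000, y=1.900000:
  k1 = f(0.000000, 1.900000) = -6.461900
  k2 = f(0.065000, 1.479977) = -3.855691
  k3 = f(0.065000, 1.649380) = -4.804614
  k4 = f(0.130000, 1.275400) = -2.781696
  y ← 1.900000 + (0.13/6)·(k1 + 2k2 + 2k3 + k4) = 1.324442
x=0.130000, y=1.324442:
  k1 = f(0.130000, 1.324442) = -3.009923
  k2 = f(0.195000, 1.128797) = -2.085788
  k3 = f(0.195000, 1.188866) = -2.334990
  k4 = f(0.260000, 1.020893) = -1.605580
  y ← 1.324442 + (0.13/6)·(k1 + 2k2 + 2k3 + k4) = 1.032873
y(0.26) ≈ 1.0329

1.0329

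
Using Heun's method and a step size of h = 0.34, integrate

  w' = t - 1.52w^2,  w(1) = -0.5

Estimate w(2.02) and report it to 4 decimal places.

Heun: k1 = f(t_n, w_n); k2 = f(t_n + h, w_n + h·k1); w_{n+1} = w_n + (h/2)·(k1 + k2).
t=1.000000, w=-0.500000:
  k1 = f(1.000000, -0.500000) = 0.620000
  k2 = f(1.340000, -0.289200) = 1.212872
  w ← -0.500000 + (0.34/2)·(0.620000 + 1.212872) = -0.188412
t=1.340000, w=-0.188412:
  k1 = f(1.340000, -0.188412) = 1.286042
  k2 = f(1.680000, 0.248842) = 1.585878
  w ← -0.188412 + (0.34/2)·(1.286042 + 1.585878) = 0.299815
t=1.680000, w=0.299815:
  k1 = f(1.680000, 0.299815) = 1.543369
  k2 = f(2.020000, 0.824560) = 0.986553
  w ← 0.299815 + (0.34/2)·(1.543369 + 0.986553) = 0.729901
w(2.02) ≈ 0.7299

0.7299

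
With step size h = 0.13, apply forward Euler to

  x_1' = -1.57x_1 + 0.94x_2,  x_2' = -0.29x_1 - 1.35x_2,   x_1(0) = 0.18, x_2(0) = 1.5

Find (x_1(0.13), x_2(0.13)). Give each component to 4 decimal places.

0.3266, 1.2300

Euler on (x_1,x_2): x_1_{n+1} = x_1_n + h·x_1', x_2_{n+1} = x_2_n + h·x_2'.
0.000000: (0.180000, 1.500000); f=(1.127400, -2.077200) → (0.326562, 1.229964)
(x_1(0.13), x_2(0.13)) ≈ (0.3266, 1.2300)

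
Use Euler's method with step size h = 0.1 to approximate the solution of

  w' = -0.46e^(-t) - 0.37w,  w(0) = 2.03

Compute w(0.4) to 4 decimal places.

Euler: w_{n+1} = w_n + h·f(t_n, w_n).
t=0.000000, w=2.030000: f=-1.211100 → w ← 2.030000 + 0.1·(-1.211100) = 1.908890
t=0.100000, w=1.908890: f=-1.122515 → w ← 1.908890 + 0.1·(-1.122515) = 1.796639
t=0.200000, w=1.796639: f=-1.041372 → w ← 1.796639 + 0.1·(-1.041372) = 1.692501
t=0.300000, w=1.692501: f=-0.967002 → w ← 1.692501 + 0.1·(-0.967002) = 1.595801
w(0.4) ≈ 1.5958

1.5958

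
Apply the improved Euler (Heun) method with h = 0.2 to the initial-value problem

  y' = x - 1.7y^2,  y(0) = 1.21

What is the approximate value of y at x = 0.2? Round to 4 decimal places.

Heun: k1 = f(x_n, y_n); k2 = f(x_n + h, y_n + h·k1); y_{n+1} = y_n + (h/2)·(k1 + k2).
x=0.000000, y=1.210000:
  k1 = f(0.000000, 1.210000) = -2.488970
  k2 = f(0.200000, 0.712206) = -0.662304
  y ← 1.210000 + (0.2/2)·(-2.488970 + (-0.662304)) = 0.894873
y(0.2) ≈ 0.8949

0.8949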